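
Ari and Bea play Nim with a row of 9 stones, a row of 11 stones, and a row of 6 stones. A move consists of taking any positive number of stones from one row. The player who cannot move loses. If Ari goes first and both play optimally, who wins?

Ari wins

Nim-sum: 9 XOR 11 XOR 6 = 4.
The nim-sum is 4 ≠ 0, so this is an N-position: the player to move can win; Ari has a winning move.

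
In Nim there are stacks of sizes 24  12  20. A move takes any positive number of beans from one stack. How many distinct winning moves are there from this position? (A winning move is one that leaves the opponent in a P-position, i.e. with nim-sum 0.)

0

Nim-sum: 24 XOR 12 XOR 20 = 0.
The nim-sum is already 0, so every move leaves a nonzero nim-sum — there are no winning moves.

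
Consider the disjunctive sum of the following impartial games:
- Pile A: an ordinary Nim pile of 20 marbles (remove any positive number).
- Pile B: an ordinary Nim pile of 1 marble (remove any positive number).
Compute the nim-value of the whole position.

Pile A is a plain Nim pile of size 20, so its Grundy value is 20.
Pile B is a plain Nim pile of size 1, so its Grundy value is 1.
By the Sprague-Grundy theorem, the Grundy value of a sum of independent games is the XOR of the component values.
Combined value = 20 XOR 1 = 21.

21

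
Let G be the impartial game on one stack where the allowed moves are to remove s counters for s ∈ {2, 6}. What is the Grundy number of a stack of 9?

0

Build the Grundy sequence with g(k) = mex{g(k−s) : s ∈ {2, 6}, s ≤ k}:
k:     0  1  2  3  4  5  6  7  8  9
g(k):  0  0  1  1  0  0  1  1  0  0
So g(9) = 0.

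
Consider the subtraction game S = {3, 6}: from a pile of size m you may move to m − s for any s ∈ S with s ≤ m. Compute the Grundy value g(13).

1

Compute g(0), g(1), … for moves {3, 6}:
g(0) = mex{} = 0
g(1) = mex{} = 0
g(2) = mex{} = 0
g(3) = mex{0} = 1
g(4) = mex{0} = 1
g(5) = mex{0} = 1
g(6) = mex{0,1} = 2
g(7) = mex{0,1} = 2
g(8) = mex{0,1} = 2
g(9) = mex{1,2} = 0
g(10) = mex{1,2} = 0
g(11) = mex{1,2} = 0
g(12) = mex{0,2} = 1
g(13) = mex{0,2} = 1
So g(13) = 1.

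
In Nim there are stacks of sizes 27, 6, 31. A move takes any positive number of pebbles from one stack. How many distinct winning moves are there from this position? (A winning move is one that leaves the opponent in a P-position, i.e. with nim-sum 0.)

3

Compute the nim-sum pairwise:
27 XOR 6 = 29
29 XOR 31 = 2
The overall nim-sum is X = 2. A stack of size p has a winning move iff p XOR X < p (reduce it to p XOR X).
  27: 27 XOR 2 = 25 < 27 — winning move (to 25).
  6: 6 XOR 2 = 4 < 6 — winning move (to 4).
  31: 31 XOR 2 = 29 < 31 — winning move (to 29).
That gives 3 winning moves.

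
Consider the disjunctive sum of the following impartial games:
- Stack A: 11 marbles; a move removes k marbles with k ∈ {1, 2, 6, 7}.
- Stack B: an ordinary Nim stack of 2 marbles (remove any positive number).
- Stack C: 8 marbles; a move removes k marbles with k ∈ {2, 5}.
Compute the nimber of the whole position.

2

Build the Grundy sequence for stack A with g(k) = mex{g(k−s) : s ∈ {1, 2, 6, 7}, s ≤ k}:
k:     0  1  2  3  4  5  6  7  8  9 10 11
g(k):  0  1  2  0  1  2  3  4  0  1  2  0
So g(11) = 0.
Stack B is a plain Nim stack of size 2, so its Grundy value is 2.
Build the Grundy sequence for stack C with g(k) = mex{g(k−s) : s ∈ {2, 5}, s ≤ k}:
k:     0  1  2  3  4  5  6  7  8
g(k):  0  0  1  1  0  2  1  0  0
So g(8) = 0.
The value of a disjunctive sum is the nim-sum of the parts.
Combined value = 0 ⊕ 2 ⊕ 0 = 2.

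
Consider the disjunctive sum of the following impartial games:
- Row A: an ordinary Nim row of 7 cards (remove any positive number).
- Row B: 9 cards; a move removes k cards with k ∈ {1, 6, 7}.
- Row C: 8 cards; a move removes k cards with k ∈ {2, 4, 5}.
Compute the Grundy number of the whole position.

4

Row A is a plain Nim row of size 7, so its Grundy value is 7.
Build the Grundy sequence for row B with g(k) = mex{g(k−s) : s ∈ {1, 6, 7}, s ≤ k}:
k:     0  1  2  3  4  5  6  7  8  9
g(k):  0  1  0  1  0  1  2  3  2  3
So g(9) = 3.
For row C, compute g(0), g(1), … with moves {2, 4, 5}:
k:     0  1  2  3  4  5  6  7  8
g(k):  0  0  1  1  2  2  3  0  0
So g(8) = 0.
By the Sprague-Grundy theorem, the Grundy value of a sum of independent games is the XOR of the component values.
Combined value = 7 XOR 3 XOR 0 = 4.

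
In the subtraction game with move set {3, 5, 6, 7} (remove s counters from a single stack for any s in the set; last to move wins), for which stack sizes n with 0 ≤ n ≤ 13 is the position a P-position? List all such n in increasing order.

Compute g(0), g(1), … for moves {3, 5, 6, 7}:
k:     0  1  2  3  4  5  6  7  8  9 10 11 12 13
g(k):  0  0  0  1  1  1  2  2  2  3  0  0  0  1
The P-positions (g = 0) in 0..13 are 0, 1, 2, 10, 11, 12.

0, 1, 2, 10, 11, 12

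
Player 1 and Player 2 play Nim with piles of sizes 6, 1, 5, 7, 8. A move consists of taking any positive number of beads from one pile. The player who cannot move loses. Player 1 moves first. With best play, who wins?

Player 1 wins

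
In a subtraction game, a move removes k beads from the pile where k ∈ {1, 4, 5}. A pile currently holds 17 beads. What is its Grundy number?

Grundy values for subtraction set {1, 4, 5}:
k:     0  1  2  3  4  5  6  7  8  9 10 11 12 13 14 15 16 17
g(k):  0  1  0  1  2  3  2  3  0  1  0  1  2  3  2  3  0  1
So g(17) = 1.

1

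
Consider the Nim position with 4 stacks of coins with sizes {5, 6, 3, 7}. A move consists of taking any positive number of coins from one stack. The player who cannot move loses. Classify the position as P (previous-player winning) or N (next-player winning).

N-position

Compute the nim-sum pairwise:
5 ^ 6 = 3
3 ^ 3 = 0
0 ^ 7 = 7
The nim-sum is 7 ≠ 0, so this is an N-position: the player to move can win.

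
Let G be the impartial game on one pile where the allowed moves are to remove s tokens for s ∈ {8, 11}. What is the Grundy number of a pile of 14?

1

Grundy values for subtraction set {8, 11}:
k:     0  1  2  3  4  5  6  7  8  9 10 11 12 13 14
g(k):  0  0  0  0  0  0  0  0  1  1  1  1  1  1  1
So g(14) = 1.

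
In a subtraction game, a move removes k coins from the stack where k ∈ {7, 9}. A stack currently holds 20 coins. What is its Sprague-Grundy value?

0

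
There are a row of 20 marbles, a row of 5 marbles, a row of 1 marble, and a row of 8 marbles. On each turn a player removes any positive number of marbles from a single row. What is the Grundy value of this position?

24

Nim-sum: 20 ⊕ 5 ⊕ 1 ⊕ 8 = 24.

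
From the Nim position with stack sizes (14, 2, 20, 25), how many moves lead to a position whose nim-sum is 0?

1

Bitwise XOR of the heap sizes:
  01110  (14)
  00010  (2)
  10100  (20)
  11001  (25)
  -----
  00001  (1)
The overall nim-sum is X = 1. A stack of size p has a winning move iff p XOR X < p (reduce it to p XOR X).
  14: 14 XOR 1 = 15 ≥ 14 — no move.
  2: 2 XOR 1 = 3 ≥ 2 — no move.
  20: 20 XOR 1 = 21 ≥ 20 — no move.
  25: 25 XOR 1 = 24 < 25 — winning move (to 24).
That gives 1 winning move.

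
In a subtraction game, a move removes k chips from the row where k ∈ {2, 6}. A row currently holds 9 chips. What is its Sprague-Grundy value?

Grundy values for subtraction set {2, 6}:
g(0) = mex{} = 0
g(1) = mex{} = 0
g(2) = mex{0} = 1
g(3) = mex{0} = 1
g(4) = mex{1} = 0
g(5) = mex{1} = 0
g(6) = mex{0} = 1
g(7) = mex{0} = 1
g(8) = mex{1} = 0
g(9) = mex{1} = 0
So g(9) = 0.

0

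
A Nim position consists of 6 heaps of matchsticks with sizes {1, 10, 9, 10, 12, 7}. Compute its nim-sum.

3

Compute the nim-sum pairwise:
1 ^ 10 = 11
11 ^ 9 = 2
2 ^ 10 = 8
8 ^ 12 = 4
4 ^ 7 = 3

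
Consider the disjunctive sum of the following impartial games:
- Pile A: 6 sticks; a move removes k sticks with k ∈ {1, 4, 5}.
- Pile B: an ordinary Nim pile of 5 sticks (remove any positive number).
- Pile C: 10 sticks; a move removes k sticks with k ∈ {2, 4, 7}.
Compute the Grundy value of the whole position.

5

For pile A, compute g(0), g(1), … with moves {1, 4, 5}:
k:     0  1  2  3  4  5  6
g(k):  0  1  0  1  2  3  2
So g(6) = 2.
Pile B is a plain Nim pile of size 5, so its Grundy value is 5.
Build the Grundy sequence for pile C with g(k) = mex{g(k−s) : s ∈ {2, 4, 7}, s ≤ k}:
k:     0  1  2  3  4  5  6  7  8  9 10
g(k):  0  0  1  1  2  2  0  3  1  0  2
So g(10) = 2.
The value of a disjunctive sum is the nim-sum of the parts.
Combined value = 2 XOR 5 XOR 2 = 5.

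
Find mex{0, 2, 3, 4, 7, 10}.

1

0 is in the set but 1 is not, so the mex is 1.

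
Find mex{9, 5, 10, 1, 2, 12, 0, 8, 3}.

4

The values 0, 1, 2, 3 are all present; 4 is the first non-negative integer missing from the set.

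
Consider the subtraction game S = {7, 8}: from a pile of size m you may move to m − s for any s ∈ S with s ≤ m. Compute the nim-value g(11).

Build the Grundy sequence with g(k) = mex{g(k−s) : s ∈ {7, 8}, s ≤ k}:
g(0) = mex{} = 0
g(1) = mex{} = 0
g(2) = mex{} = 0
g(3) = mex{} = 0
g(4) = mex{} = 0
g(5) = mex{} = 0
g(6) = mex{} = 0
g(7) = mex{0} = 1
g(8) = mex{0} = 1
g(9) = mex{0} = 1
g(10) = mex{0} = 1
g(11) = mex{0} = 1
So g(11) = 1.

1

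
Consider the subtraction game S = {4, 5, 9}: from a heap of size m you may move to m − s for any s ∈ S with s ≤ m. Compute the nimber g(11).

Grundy values for subtraction set {4, 5, 9}:
g(0) = mex{} = 0
g(1) = mex{} = 0
g(2) = mex{} = 0
g(3) = mex{} = 0
g(4) = mex{0} = 1
g(5) = mex{0} = 1
g(6) = mex{0} = 1
g(7) = mex{0} = 1
g(8) = mex{0,1} = 2
g(9) = mex{0,1} = 2
g(10) = mex{0,1} = 2
g(11) = mex{0,1} = 2
So g(11) = 2.

2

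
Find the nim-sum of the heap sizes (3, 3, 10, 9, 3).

0

Write each in binary and XOR column by column:
  0011  (3)
  0011  (3)
  1010  (10)
  1001  (9)
  0011  (3)
  ----
  0000  (0)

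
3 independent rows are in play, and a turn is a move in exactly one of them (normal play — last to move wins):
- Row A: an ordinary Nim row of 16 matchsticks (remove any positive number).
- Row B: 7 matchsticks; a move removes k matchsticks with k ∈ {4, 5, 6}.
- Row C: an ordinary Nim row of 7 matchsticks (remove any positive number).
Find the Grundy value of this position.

22

Row A is a plain Nim row of size 16, so its Grundy value is 16.
For row B, compute g(0), g(1), … with moves {4, 5, 6}:
k:     0  1  2  3  4  5  6  7
g(k):  0  0  0  0  1  1  1  1
So g(7) = 1.
Row C is a plain Nim row of size 7, so its Grundy value is 7.
By the Sprague-Grundy theorem, the Grundy value of a sum of independent games is the XOR of the component values.
Combined value = 16 ⊕ 1 ⊕ 7 = 22.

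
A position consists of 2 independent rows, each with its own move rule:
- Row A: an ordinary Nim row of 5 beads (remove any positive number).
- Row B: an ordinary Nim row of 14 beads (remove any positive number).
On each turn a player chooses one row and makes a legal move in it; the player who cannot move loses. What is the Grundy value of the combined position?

Row A is a plain Nim row of size 5, so its Grundy value is 5.
Row B is a plain Nim row of size 14, so its Grundy value is 14.
By the Sprague-Grundy theorem, the Grundy value of a sum of independent games is the XOR of the component values.
Combined value = 5 XOR 14 = 11.

11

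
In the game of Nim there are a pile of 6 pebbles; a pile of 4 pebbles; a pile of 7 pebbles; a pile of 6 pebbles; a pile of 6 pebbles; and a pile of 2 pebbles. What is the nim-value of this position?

Compute the nim-sum pairwise:
6 ^ 4 = 2
2 ^ 7 = 5
5 ^ 6 = 3
3 ^ 6 = 5
5 ^ 2 = 7

7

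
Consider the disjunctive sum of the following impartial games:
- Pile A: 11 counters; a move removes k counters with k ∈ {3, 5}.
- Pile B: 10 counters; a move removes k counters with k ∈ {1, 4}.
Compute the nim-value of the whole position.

Build the Grundy sequence for pile A with g(k) = mex{g(k−s) : s ∈ {3, 5}, s ≤ k}:
k:     0  1  2  3  4  5  6  7  8  9 10 11
g(k):  0  0  0  1  1  1  2  2  0  0  0  1
So g(11) = 1.
For pile B, compute g(0), g(1), … with moves {1, 4}:
g(0) = mex{} = 0
g(1) = mex{0} = 1
g(2) = mex{1} = 0
g(3) = mex{0} = 1
g(4) = mex{0,1} = 2
g(5) = mex{1,2} = 0
g(6) = mex{0} = 1
g(7) = mex{1} = 0
g(8) = mex{0,2} = 1
g(9) = mex{0,1} = 2
g(10) = mex{1,2} = 0
So g(10) = 0.
By the Sprague-Grundy theorem, the Grundy value of a sum of independent games is the XOR of the component values.
Combined value = 1 XOR 0 = 1.

1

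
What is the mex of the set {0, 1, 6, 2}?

3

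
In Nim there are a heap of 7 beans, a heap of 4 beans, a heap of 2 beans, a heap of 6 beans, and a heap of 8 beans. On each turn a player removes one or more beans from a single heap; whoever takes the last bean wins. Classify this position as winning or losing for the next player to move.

Winning position

Write each in binary and XOR column by column:
  0111  (7)
  0100  (4)
  0010  (2)
  0110  (6)
  1000  (8)
  ----
  1111  (15)
The nim-sum is 15 ≠ 0, so this is an N-position: the player to move can win.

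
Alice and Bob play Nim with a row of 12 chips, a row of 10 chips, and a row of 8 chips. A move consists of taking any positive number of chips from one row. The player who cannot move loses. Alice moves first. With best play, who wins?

Alice wins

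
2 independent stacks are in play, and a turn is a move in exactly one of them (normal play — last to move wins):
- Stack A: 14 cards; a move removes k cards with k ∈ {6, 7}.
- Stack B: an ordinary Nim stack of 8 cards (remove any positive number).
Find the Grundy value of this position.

8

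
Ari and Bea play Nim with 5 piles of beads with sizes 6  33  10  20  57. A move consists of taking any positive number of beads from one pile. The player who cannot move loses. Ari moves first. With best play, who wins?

Nim-sum: 6 ⊕ 33 ⊕ 10 ⊕ 20 ⊕ 57 = 0.
The nim-sum is 0, so this is a P-position: the player to move is in a losing position under optimal play; Ari is about to move from it and so loses — Bea wins.

Bea wins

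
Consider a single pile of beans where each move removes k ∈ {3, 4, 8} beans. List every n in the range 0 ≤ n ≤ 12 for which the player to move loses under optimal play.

0, 1, 2, 7, 12

Compute g(0), g(1), … for moves {3, 4, 8}:
g(0) = mex{} = 0
g(1) = mex{} = 0
g(2) = mex{} = 0
g(3) = mex{0} = 1
g(4) = mex{0} = 1
g(5) = mex{0} = 1
g(6) = mex{0,1} = 2
g(7) = mex{1} = 0
g(8) = mex{0,1} = 2
g(9) = mex{0,1,2} = 3
g(10) = mex{0,2} = 1
g(11) = mex{0,1,2} = 3
g(12) = mex{1,2,3} = 0
The P-positions (g = 0) in 0..12 are 0, 1, 2, 7, 12.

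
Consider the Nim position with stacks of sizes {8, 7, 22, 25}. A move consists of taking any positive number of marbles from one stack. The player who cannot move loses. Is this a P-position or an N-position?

In binary:
  01000  (8)
  00111  (7)
  10110  (22)
  11001  (25)
  -----
  00000  (0)
The nim-sum is 0, so this is a P-position: the player to move is in a losing position under optimal play.

P-position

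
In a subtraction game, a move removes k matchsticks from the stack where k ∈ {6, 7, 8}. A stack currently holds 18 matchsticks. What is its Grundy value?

Grundy values for subtraction set {6, 7, 8}:
k:     0  1  2  3  4  5  6  7  8  9 10 11 12 13 14 15 16 17 18
g(k):  0  0  0  0  0  0  1  1  1  1  1  1  2  2  0  0  0  0  0
So g(18) = 0.

0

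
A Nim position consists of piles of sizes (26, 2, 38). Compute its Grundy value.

Nim-sum: 26 XOR 2 XOR 38 = 62.

62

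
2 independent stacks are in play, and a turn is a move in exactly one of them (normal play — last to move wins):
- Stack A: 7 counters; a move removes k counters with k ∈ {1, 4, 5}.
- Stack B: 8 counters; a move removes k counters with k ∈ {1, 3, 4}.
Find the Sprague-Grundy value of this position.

Build the Grundy sequence for stack A with g(k) = mex{g(k−s) : s ∈ {1, 4, 5}, s ≤ k}:
k:     0  1  2  3  4  5  6  7
g(k):  0  1  0  1  2  3  2  3
So g(7) = 3.
For stack B, compute g(0), g(1), … with moves {1, 3, 4}:
g(0) = mex{} = 0
g(1) = mex{0} = 1
g(2) = mex{1} = 0
g(3) = mex{0} = 1
g(4) = mex{0,1} = 2
g(5) = mex{0,1,2} = 3
g(6) = mex{0,1,3} = 2
g(7) = mex{1,2} = 0
g(8) = mex{0,2,3} = 1
So g(8) = 1.
By the Sprague-Grundy theorem, the Grundy value of a sum of independent games is the XOR of the component values.
Combined value = 3 XOR 1 = 2.

2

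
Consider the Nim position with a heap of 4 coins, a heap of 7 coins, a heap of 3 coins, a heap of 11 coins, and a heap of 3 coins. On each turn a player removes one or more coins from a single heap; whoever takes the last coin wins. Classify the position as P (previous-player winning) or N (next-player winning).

Compute the nim-sum pairwise:
4 ⊕ 7 = 3
3 ⊕ 3 = 0
0 ⊕ 11 = 11
11 ⊕ 3 = 8
The nim-sum is 8 ≠ 0, so this is an N-position: the player to move can win.

N-position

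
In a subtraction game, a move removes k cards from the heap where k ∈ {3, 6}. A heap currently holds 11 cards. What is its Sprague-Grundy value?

0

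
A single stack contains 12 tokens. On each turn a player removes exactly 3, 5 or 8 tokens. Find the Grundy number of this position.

0

Compute g(0), g(1), … for moves {3, 5, 8}:
g(0) = mex{} = 0
g(1) = mex{} = 0
g(2) = mex{} = 0
g(3) = mex{0} = 1
g(4) = mex{0} = 1
g(5) = mex{0} = 1
g(6) = mex{0,1} = 2
g(7) = mex{0,1} = 2
g(8) = mex{0,1} = 2
g(9) = mex{0,1,2} = 3
g(10) = mex{0,1,2} = 3
g(11) = mex{1,2} = 0
g(12) = mex{1,2,3} = 0
So g(12) = 0.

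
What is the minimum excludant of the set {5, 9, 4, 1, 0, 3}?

2

The values 0, 1 are all present; 2 is the first non-negative integer missing from the set.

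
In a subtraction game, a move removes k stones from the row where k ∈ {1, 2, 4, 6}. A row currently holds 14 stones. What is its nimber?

Build the Grundy sequence with g(k) = mex{g(k−s) : s ∈ {1, 2, 4, 6}, s ≤ k}:
k:     0  1  2  3  4  5  6  7  8  9 10 11 12 13 14
g(k):  0  1  2  0  1  2  3  4  0  1  2  0  1  2  3
So g(14) = 3.

3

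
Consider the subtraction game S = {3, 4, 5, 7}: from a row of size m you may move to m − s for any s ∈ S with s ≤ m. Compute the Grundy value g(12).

Compute g(0), g(1), … for moves {3, 4, 5, 7}:
g(0) = mex{} = 0
g(1) = mex{} = 0
g(2) = mex{} = 0
g(3) = mex{0} = 1
g(4) = mex{0} = 1
g(5) = mex{0} = 1
g(6) = mex{0,1} = 2
g(7) = mex{0,1} = 2
g(8) = mex{0,1} = 2
g(9) = mex{0,1,2} = 3
g(10) = mex{1,2} = 0
g(11) = mex{1,2} = 0
g(12) = mex{1,2,3} = 0
So g(12) = 0.

0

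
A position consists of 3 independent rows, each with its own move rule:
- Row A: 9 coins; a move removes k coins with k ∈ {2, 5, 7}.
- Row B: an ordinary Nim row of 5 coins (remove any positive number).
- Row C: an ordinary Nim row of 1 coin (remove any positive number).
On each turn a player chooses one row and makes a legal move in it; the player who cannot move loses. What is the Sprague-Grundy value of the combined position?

Grundy values for row A (subtraction set {2, 5, 7}):
k:     0  1  2  3  4  5  6  7  8  9
g(k):  0  0  1  1  0  2  1  3  2  2
So g(9) = 2.
Row B is a plain Nim row of size 5, so its Grundy value is 5.
Row C is a plain Nim row of size 1, so its Grundy value is 1.
The value of a disjunctive sum is the nim-sum of the parts.
Combined value = 2 ⊕ 5 ⊕ 1 = 6.

6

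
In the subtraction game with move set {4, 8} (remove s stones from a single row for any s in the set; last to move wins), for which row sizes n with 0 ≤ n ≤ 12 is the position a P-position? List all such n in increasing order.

0, 1, 2, 3, 12

Compute g(0), g(1), … for moves {4, 8}:
g(0) = mex{} = 0
g(1) = mex{} = 0
g(2) = mex{} = 0
g(3) = mex{} = 0
g(4) = mex{0} = 1
g(5) = mex{0} = 1
g(6) = mex{0} = 1
g(7) = mex{0} = 1
g(8) = mex{0,1} = 2
g(9) = mex{0,1} = 2
g(10) = mex{0,1} = 2
g(11) = mex{0,1} = 2
g(12) = mex{1,2} = 0
The P-positions (g = 0) in 0..12 are 0, 1, 2, 3, 12.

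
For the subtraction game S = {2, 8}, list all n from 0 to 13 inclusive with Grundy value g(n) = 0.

0, 1, 4, 5, 10, 11

Build the Grundy sequence with g(k) = mex{g(k−s) : s ∈ {2, 8}, s ≤ k}:
k:     0  1  2  3  4  5  6  7  8  9 10 11 12 13
g(k):  0  0  1  1  0  0  1  1  2  2  0  0  1  1
The P-positions (g = 0) in 0..13 are 0, 1, 4, 5, 10, 11.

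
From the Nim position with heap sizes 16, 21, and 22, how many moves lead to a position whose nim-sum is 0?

3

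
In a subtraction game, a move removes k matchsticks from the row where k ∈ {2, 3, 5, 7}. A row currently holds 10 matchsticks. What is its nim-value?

0

Grundy values for subtraction set {2, 3, 5, 7}:
g(0) = mex{} = 0
g(1) = mex{} = 0
g(2) = mex{0} = 1
g(3) = mex{0} = 1
g(4) = mex{0,1} = 2
g(5) = mex{0,1} = 2
g(6) = mex{0,1,2} = 3
g(7) = mex{0,1,2} = 3
g(8) = mex{0,1,2,3} = 4
g(9) = mex{1,2,3} = 0
g(10) = mex{1,2,3,4} = 0
So g(10) = 0.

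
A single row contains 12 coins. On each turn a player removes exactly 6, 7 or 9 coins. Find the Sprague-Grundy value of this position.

2

Compute g(0), g(1), … for moves {6, 7, 9}:
k:     0  1  2  3  4  5  6  7  8  9 10 11 12
g(k):  0  0  0  0  0  0  1  1  1  1  1  1  2
So g(12) = 2.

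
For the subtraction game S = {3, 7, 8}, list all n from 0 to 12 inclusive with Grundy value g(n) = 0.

0, 1, 2, 6, 11, 12

Grundy values for subtraction set {3, 7, 8}:
k:     0  1  2  3  4  5  6  7  8  9 10 11 12
g(k):  0  0  0  1  1  1  0  2  2  1  3  0  0
The P-positions (g = 0) in 0..12 are 0, 1, 2, 6, 11, 12.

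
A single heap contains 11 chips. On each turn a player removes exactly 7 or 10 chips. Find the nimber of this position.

Build the Grundy sequence with g(k) = mex{g(k−s) : s ∈ {7, 10}, s ≤ k}:
g(0) = mex{} = 0
g(1) = mex{} = 0
g(2) = mex{} = 0
g(3) = mex{} = 0
g(4) = mex{} = 0
g(5) = mex{} = 0
g(6) = mex{} = 0
g(7) = mex{0} = 1
g(8) = mex{0} = 1
g(9) = mex{0} = 1
g(10) = mex{0} = 1
g(11) = mex{0} = 1
So g(11) = 1.

1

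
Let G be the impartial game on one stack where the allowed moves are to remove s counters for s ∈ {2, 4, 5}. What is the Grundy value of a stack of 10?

1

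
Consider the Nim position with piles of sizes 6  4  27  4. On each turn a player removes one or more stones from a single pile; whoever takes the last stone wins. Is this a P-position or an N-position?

N-position

Compute the nim-sum pairwise:
6 ^ 4 = 2
2 ^ 27 = 25
25 ^ 4 = 29
The nim-sum is 29 ≠ 0, so this is an N-position: the player to move can win.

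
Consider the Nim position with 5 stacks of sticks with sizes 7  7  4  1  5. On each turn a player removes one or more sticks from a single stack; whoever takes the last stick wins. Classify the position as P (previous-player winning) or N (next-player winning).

Compute the nim-sum pairwise:
7 XOR 7 = 0
0 XOR 4 = 4
4 XOR 1 = 5
5 XOR 5 = 0
The nim-sum is 0, so this is a P-position: the player to move is in a losing position under optimal play.

P-position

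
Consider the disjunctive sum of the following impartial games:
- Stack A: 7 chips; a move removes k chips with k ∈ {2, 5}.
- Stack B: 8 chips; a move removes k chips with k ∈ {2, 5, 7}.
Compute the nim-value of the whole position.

2

For stack A, compute g(0), g(1), … with moves {2, 5}:
g(0) = mex{} = 0
g(1) = mex{} = 0
g(2) = mex{0} = 1
g(3) = mex{0} = 1
g(4) = mex{1} = 0
g(5) = mex{0,1} = 2
g(6) = mex{0} = 1
g(7) = mex{1,2} = 0
So g(7) = 0.
For stack B, compute g(0), g(1), … with moves {2, 5, 7}:
g(0) = mex{} = 0
g(1) = mex{} = 0
g(2) = mex{0} = 1
g(3) = mex{0} = 1
g(4) = mex{1} = 0
g(5) = mex{0,1} = 2
g(6) = mex{0} = 1
g(7) = mex{0,1,2} = 3
g(8) = mex{0,1} = 2
So g(8) = 2.
By the Sprague-Grundy theorem, the Grundy value of a sum of independent games is the XOR of the component values.
Combined value = 0 ⊕ 2 = 2.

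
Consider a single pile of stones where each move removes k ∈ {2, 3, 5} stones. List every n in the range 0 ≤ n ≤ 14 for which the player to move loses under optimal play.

Grundy values for subtraction set {2, 3, 5}:
k:     0  1  2  3  4  5  6  7  8  9 10 11 12 13 14
g(k):  0  0  1  1  2  2  3  0  0  1  1  2  2  3  0
The P-positions (g = 0) in 0..14 are 0, 1, 7, 8, 14.

0, 1, 7, 8, 14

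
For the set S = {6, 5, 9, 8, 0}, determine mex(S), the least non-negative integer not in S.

1

0 is in the set but 1 is not, so the mex is 1.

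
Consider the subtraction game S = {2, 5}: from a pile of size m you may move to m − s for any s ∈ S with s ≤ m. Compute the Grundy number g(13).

1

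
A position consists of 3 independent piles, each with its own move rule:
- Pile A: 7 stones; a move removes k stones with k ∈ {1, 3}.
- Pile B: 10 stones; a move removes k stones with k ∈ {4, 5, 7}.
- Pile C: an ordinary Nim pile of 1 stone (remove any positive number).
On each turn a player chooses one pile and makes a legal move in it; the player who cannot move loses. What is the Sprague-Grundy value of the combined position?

For pile A, compute g(0), g(1), … with moves {1, 3}:
k:     0  1  2  3  4  5  6  7
g(k):  0  1  0  1  0  1  0  1
So g(7) = 1.
Build the Grundy sequence for pile B with g(k) = mex{g(k−s) : s ∈ {4, 5, 7}, s ≤ k}:
k:     0  1  2  3  4  5  6  7  8  9 10
g(k):  0  0  0  0  1  1  1  1  2  2  2
So g(10) = 2.
Pile C is a plain Nim pile of size 1, so its Grundy value is 1.
By the Sprague-Grundy theorem, the Grundy value of a sum of independent games is the XOR of the component values.
Combined value = 1 ⊕ 2 ⊕ 1 = 2.

2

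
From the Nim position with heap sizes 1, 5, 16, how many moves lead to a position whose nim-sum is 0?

1

Write each in binary and XOR column by column:
  00001  (1)
  00101  (5)
  10000  (16)
  -----
  10100  (20)
The overall nim-sum is X = 20. A heap of size p has a winning move iff p XOR X < p (reduce it to p XOR X).
  1: 1 XOR 20 = 21 ≥ 1 — no move.
  5: 5 XOR 20 = 17 ≥ 5 — no move.
  16: 16 XOR 20 = 4 < 16 — winning move (to 4).
That gives 1 winning move.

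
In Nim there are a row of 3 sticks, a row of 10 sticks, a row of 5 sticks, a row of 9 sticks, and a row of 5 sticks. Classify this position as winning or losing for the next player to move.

Losing position

Nim-sum: 3 ^ 10 ^ 5 ^ 9 ^ 5 = 0.
The nim-sum is 0, so this is a P-position: the player to move is in a losing position under optimal play.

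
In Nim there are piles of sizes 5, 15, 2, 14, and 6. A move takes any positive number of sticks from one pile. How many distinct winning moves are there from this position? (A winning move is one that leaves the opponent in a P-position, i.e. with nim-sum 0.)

0

Nim-sum: 5 XOR 15 XOR 2 XOR 14 XOR 6 = 0.
The nim-sum is already 0, so every move leaves a nonzero nim-sum — there are no winning moves.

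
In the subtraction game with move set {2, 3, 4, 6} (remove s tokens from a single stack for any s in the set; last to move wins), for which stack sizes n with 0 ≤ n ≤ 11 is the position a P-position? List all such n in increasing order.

0, 1, 8, 9

Grundy values for subtraction set {2, 3, 4, 6}:
g(0) = mex{} = 0
g(1) = mex{} = 0
g(2) = mex{0} = 1
g(3) = mex{0} = 1
g(4) = mex{0,1} = 2
g(5) = mex{0,1} = 2
g(6) = mex{0,1,2} = 3
g(7) = mex{0,1,2} = 3
g(8) = mex{1,2,3} = 0
g(9) = mex{1,2,3} = 0
g(10) = mex{0,2,3} = 1
g(11) = mex{0,2,3} = 1
The P-positions (g = 0) in 0..11 are 0, 1, 8, 9.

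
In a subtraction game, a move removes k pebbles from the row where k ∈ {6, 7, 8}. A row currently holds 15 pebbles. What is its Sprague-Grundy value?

0

Grundy values for subtraction set {6, 7, 8}:
k:     0  1  2  3  4  5  6  7  8  9 10 11 12 13 14 15
g(k):  0  0  0  0  0  0  1  1  1  1  1  1  2  2  0  0
So g(15) = 0.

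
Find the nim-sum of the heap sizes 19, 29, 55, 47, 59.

Compute the nim-sum pairwise:
19 ⊕ 29 = 14
14 ⊕ 55 = 57
57 ⊕ 47 = 22
22 ⊕ 59 = 45

45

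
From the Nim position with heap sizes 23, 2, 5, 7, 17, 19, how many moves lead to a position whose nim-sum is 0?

Nim-sum: 23 ⊕ 2 ⊕ 5 ⊕ 7 ⊕ 17 ⊕ 19 = 21.
The overall nim-sum is X = 21. A heap of size p has a winning move iff p XOR X < p (reduce it to p XOR X).
  23: 23 XOR 21 = 2 < 23 — winning move (to 2).
  2: 2 XOR 21 = 23 ≥ 2 — no move.
  5: 5 XOR 21 = 16 ≥ 5 — no move.
  7: 7 XOR 21 = 18 ≥ 7 — no move.
  17: 17 XOR 21 = 4 < 17 — winning move (to 4).
  19: 19 XOR 21 = 6 < 19 — winning move (to 6).
That gives 3 winning moves.

3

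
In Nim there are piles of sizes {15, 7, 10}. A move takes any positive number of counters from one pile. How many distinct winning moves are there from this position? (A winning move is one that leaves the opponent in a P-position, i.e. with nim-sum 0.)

3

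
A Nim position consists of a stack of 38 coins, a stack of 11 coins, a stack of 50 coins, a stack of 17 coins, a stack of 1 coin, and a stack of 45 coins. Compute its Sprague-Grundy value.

34

Nim-sum: 38 ⊕ 11 ⊕ 50 ⊕ 17 ⊕ 1 ⊕ 45 = 34.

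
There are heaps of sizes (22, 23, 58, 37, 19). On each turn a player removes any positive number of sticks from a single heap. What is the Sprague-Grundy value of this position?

Nim-sum: 22 XOR 23 XOR 58 XOR 37 XOR 19 = 13.

13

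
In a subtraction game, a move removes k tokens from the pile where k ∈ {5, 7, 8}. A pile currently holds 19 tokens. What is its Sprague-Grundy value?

Build the Grundy sequence with g(k) = mex{g(k−s) : s ∈ {5, 7, 8}, s ≤ k}:
k:     0  1  2  3  4  5  6  7  8  9 10 11 12 13 14 15 16 17 18 19
g(k):  0  0  0  0  0  1  1  1  1  1  2  2  2  0  0  0  0  0  1  1
So g(19) = 1.

1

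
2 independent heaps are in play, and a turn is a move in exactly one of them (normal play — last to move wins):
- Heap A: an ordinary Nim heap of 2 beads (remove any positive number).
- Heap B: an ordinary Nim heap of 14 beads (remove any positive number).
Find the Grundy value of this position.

12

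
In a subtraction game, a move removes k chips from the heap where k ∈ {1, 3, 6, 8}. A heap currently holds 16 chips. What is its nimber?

3

Compute g(0), g(1), … for moves {1, 3, 6, 8}:
k:     0  1  2  3  4  5  6  7  8  9 10 11 12 13 14 15 16
g(k):  0  1  0  1  0  1  2  3  2  0  1  0  1  0  1  2  3
So g(16) = 3.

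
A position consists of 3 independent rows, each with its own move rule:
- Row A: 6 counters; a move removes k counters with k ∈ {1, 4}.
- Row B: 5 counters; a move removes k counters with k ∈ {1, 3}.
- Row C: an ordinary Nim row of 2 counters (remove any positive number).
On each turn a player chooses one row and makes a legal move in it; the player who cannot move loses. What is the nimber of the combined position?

For row A, compute g(0), g(1), … with moves {1, 4}:
k:     0  1  2  3  4  5  6
g(k):  0  1  0  1  2  0  1
So g(6) = 1.
For row B, compute g(0), g(1), … with moves {1, 3}:
k:     0  1  2  3  4  5
g(k):  0  1  0  1  0  1
So g(5) = 1.
Row C is a plain Nim row of size 2, so its Grundy value is 2.
By the Sprague-Grundy theorem, the Grundy value of a sum of independent games is the XOR of the component values.
Combined value = 1 XOR 1 XOR 2 = 2.

2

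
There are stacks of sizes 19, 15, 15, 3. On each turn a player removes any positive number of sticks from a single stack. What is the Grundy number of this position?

16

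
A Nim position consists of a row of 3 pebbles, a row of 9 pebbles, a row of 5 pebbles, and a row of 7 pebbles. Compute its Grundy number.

Write each in binary and XOR column by column:
  0011  (3)
  1001  (9)
  0101  (5)
  0111  (7)
  ----
  1000  (8)

8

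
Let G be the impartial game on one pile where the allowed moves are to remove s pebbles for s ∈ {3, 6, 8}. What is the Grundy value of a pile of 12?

Build the Grundy sequence with g(k) = mex{g(k−s) : s ∈ {3, 6, 8}, s ≤ k}:
g(0) = mex{} = 0
g(1) = mex{} = 0
g(2) = mex{} = 0
g(3) = mex{0} = 1
g(4) = mex{0} = 1
g(5) = mex{0} = 1
g(6) = mex{0,1} = 2
g(7) = mex{0,1} = 2
g(8) = mex{0,1} = 2
g(9) = mex{0,1,2} = 3
g(10) = mex{0,1,2} = 3
g(11) = mex{1,2} = 0
g(12) = mex{1,2,3} = 0
So g(12) = 0.

0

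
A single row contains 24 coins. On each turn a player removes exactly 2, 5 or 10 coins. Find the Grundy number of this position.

1

Grundy values for subtraction set {2, 5, 10}:
k:     0  1  2  3  4  5  6  7  8  9 10 11 12 13 14 15 16 17 18 19 20 21 22 23 24
g(k):  0  0  1  1  0  2  1  0  0  1  1  2  2  3  3  0  0  1  1  0  2  1  0  0  1
So g(24) = 1.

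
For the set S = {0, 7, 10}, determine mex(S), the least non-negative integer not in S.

1

0 is in the set but 1 is not, so the mex is 1.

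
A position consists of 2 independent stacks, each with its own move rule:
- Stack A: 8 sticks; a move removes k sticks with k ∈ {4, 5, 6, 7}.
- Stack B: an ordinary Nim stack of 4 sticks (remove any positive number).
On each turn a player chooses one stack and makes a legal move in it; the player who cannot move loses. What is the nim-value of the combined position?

6

Build the Grundy sequence for stack A with g(k) = mex{g(k−s) : s ∈ {4, 5, 6, 7}, s ≤ k}:
k:     0  1  2  3  4  5  6  7  8
g(k):  0  0  0  0  1  1  1  1  2
So g(8) = 2.
Stack B is a plain Nim stack of size 4, so its Grundy value is 4.
By the Sprague-Grundy theorem, the Grundy value of a sum of independent games is the XOR of the component values.
Combined value = 2 ⊕ 4 = 6.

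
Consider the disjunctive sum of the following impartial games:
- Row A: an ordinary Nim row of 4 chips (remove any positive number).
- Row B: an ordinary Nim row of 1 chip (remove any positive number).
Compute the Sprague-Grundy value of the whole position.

5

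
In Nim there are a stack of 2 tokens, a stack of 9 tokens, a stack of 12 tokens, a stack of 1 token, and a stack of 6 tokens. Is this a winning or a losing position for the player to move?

Compute the nim-sum pairwise:
2 ⊕ 9 = 11
11 ⊕ 12 = 7
7 ⊕ 1 = 6
6 ⊕ 6 = 0
The nim-sum is 0, so this is a P-position: the player to move is in a losing position under optimal play.

Losing position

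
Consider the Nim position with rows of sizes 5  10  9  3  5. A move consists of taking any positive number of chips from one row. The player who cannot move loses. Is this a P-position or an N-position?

P-position

Write each in binary and XOR column by column:
  0101  (5)
  1010  (10)
  1001  (9)
  0011  (3)
  0101  (5)
  ----
  0000  (0)
The nim-sum is 0, so this is a P-position: the player to move is in a losing position under optimal play.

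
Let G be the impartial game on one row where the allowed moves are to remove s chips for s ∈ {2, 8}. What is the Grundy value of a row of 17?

Compute g(0), g(1), … for moves {2, 8}:
k:     0  1  2  3  4  5  6  7  8  9 10 11 12 13 14 15 16 17
g(k):  0  0  1  1  0  0  1  1  2  2  0  0  1  1  0  0  1  1
So g(17) = 1.

1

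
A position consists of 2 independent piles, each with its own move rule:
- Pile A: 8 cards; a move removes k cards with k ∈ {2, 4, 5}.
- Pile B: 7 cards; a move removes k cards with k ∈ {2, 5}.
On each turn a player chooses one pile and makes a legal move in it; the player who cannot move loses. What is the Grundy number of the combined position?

For pile A, compute g(0), g(1), … with moves {2, 4, 5}:
g(0) = mex{} = 0
g(1) = mex{} = 0
g(2) = mex{0} = 1
g(3) = mex{0} = 1
g(4) = mex{0,1} = 2
g(5) = mex{0,1} = 2
g(6) = mex{0,1,2} = 3
g(7) = mex{1,2} = 0
g(8) = mex{1,2,3} = 0
So g(8) = 0.
Build the Grundy sequence for pile B with g(k) = mex{g(k−s) : s ∈ {2, 5}, s ≤ k}:
k:     0  1  2  3  4  5  6  7
g(k):  0  0  1  1  0  2  1  0
So g(7) = 0.
The value of a disjunctive sum is the nim-sum of the parts.
Combined value = 0 XOR 0 = 0.

0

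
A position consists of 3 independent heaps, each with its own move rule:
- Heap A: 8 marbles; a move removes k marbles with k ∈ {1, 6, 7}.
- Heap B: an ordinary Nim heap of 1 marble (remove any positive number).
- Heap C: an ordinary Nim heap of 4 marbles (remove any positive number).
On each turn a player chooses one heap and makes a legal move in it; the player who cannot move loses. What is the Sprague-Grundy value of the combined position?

7

Build the Grundy sequence for heap A with g(k) = mex{g(k−s) : s ∈ {1, 6, 7}, s ≤ k}:
g(0) = mex{} = 0
g(1) = mex{0} = 1
g(2) = mex{1} = 0
g(3) = mex{0} = 1
g(4) = mex{1} = 0
g(5) = mex{0} = 1
g(6) = mex{0,1} = 2
g(7) = mex{0,1,2} = 3
g(8) = mex{0,1,3} = 2
So g(8) = 2.
Heap B is a plain Nim heap of size 1, so its Grundy value is 1.
Heap C is a plain Nim heap of size 4, so its Grundy value is 4.
By the Sprague-Grundy theorem, the Grundy value of a sum of independent games is the XOR of the component values.
Combined value = 2 XOR 1 XOR 4 = 7.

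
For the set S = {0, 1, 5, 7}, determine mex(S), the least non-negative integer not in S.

2

The values 0, 1 are all present; 2 is the first non-negative integer missing from the set.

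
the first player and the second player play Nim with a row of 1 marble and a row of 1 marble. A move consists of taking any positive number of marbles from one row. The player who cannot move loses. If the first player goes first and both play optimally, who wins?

the second player wins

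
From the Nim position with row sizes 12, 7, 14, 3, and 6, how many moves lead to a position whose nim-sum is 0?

Compute the nim-sum pairwise:
12 ^ 7 = 11
11 ^ 14 = 5
5 ^ 3 = 6
6 ^ 6 = 0
The nim-sum is already 0, so every move leaves a nonzero nim-sum — there are no winning moves.

0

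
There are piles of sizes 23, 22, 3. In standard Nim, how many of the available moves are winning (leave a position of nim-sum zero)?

3

Nim-sum: 23 ^ 22 ^ 3 = 2.
The overall nim-sum is X = 2. A pile of size p has a winning move iff p XOR X < p (reduce it to p XOR X).
  23: 23 XOR 2 = 21 < 23 — winning move (to 21).
  22: 22 XOR 2 = 20 < 22 — winning move (to 20).
  3: 3 XOR 2 = 1 < 3 — winning move (to 1).
That gives 3 winning moves.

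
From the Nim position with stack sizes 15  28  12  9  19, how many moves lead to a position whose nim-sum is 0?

3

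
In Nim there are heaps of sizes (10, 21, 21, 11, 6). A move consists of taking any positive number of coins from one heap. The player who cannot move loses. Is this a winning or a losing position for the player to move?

Winning position

Nim-sum: 10 XOR 21 XOR 21 XOR 11 XOR 6 = 7.
The nim-sum is 7 ≠ 0, so this is an N-position: the player to move can win.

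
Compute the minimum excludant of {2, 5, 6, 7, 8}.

0 is not in the set, so the mex is 0.

0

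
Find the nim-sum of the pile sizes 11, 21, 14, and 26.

10

Write each in binary and XOR column by column:
  01011  (11)
  10101  (21)
  01110  (14)
  11010  (26)
  -----
  01010  (10)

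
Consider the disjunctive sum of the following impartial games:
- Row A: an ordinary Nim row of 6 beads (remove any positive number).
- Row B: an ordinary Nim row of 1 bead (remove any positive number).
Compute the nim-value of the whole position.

Row A is a plain Nim row of size 6, so its Grundy value is 6.
Row B is a plain Nim row of size 1, so its Grundy value is 1.
By the Sprague-Grundy theorem, the Grundy value of a sum of independent games is the XOR of the component values.
Combined value = 6 ⊕ 1 = 7.

7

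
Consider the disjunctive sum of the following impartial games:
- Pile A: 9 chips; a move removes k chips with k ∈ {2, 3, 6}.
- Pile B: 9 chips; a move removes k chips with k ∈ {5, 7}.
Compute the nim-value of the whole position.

1

Build the Grundy sequence for pile A with g(k) = mex{g(k−s) : s ∈ {2, 3, 6}, s ≤ k}:
g(0) = mex{} = 0
g(1) = mex{} = 0
g(2) = mex{0} = 1
g(3) = mex{0} = 1
g(4) = mex{0,1} = 2
g(5) = mex{1} = 0
g(6) = mex{0,1,2} = 3
g(7) = mex{0,2} = 1
g(8) = mex{0,1,3} = 2
g(9) = mex{1,3} = 0
So g(9) = 0.
Grundy values for pile B (subtraction set {5, 7}):
k:     0  1  2  3  4  5  6  7  8  9
g(k):  0  0  0  0  0  1  1  1  1  1
So g(9) = 1.
By the Sprague-Grundy theorem, the Grundy value of a sum of independent games is the XOR of the component values.
Combined value = 0 ⊕ 1 = 1.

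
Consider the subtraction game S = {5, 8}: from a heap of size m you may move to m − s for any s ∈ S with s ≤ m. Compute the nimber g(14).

Build the Grundy sequence with g(k) = mex{g(k−s) : s ∈ {5, 8}, s ≤ k}:
k:     0  1  2  3  4  5  6  7  8  9 10 11 12 13 14
g(k):  0  0  0  0  0  1  1  1  1  1  2  2  2  0  0
So g(14) = 0.

0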